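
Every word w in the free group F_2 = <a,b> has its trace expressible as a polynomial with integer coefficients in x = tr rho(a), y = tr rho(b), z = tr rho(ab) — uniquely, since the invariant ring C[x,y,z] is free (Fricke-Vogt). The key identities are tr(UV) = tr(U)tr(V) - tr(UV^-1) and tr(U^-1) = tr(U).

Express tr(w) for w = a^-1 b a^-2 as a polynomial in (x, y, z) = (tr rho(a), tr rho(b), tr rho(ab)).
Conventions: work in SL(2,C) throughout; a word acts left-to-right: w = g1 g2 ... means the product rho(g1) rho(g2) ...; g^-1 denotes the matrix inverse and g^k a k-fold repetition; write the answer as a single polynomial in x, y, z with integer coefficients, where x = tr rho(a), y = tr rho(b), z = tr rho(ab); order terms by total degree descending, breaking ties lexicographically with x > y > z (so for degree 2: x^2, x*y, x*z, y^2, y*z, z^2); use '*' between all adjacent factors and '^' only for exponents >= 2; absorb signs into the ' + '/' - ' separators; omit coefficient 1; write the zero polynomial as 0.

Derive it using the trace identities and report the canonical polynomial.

x^3*y - x^2*z - 2*x*y + z

so tr(b a^-1) = tr(b)*tr(a) - tr(b a) = x*y - z
reduce: tr(a^-1 b a^-1) = tr(b a^-1)*tr(a) - tr(b) = x^2*y - x*z - y
tr(a^-1 b a^-2) = tr(a^-1 b a^-1)*tr(a) - tr(a^-1 b) = x^3*y - x^2*z - 2*x*y + z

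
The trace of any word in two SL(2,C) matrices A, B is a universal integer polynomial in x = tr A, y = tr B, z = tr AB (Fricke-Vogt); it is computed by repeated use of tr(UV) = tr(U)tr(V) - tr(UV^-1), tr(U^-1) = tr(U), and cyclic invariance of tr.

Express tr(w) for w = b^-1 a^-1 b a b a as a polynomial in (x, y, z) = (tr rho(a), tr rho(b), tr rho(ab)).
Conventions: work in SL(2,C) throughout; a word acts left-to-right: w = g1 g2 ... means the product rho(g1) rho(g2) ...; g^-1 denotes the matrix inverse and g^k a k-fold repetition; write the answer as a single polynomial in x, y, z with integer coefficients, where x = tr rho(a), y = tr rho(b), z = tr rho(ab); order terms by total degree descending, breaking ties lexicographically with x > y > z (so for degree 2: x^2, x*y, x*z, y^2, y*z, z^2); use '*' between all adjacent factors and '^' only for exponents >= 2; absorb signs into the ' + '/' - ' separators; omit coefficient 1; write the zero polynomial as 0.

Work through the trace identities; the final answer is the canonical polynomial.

trace(a b a) = trace(a)*trace(b a) - trace(b) = x*z - y
trace(b a b a) = trace(a b)*trace(a b) - trace(1)   [split at repeated a] = z^2 - 2
trace(b a b) = trace(b)*trace(a b) - trace(a) = y*z - x
trace(a b a b a) = trace(a)*trace(b a b a) - trace(b a b) = x*z^2 - y*z - x
trace(a b a b a b) = trace(a b)*trace(a b a b) - trace(a^-1 b^-1)   [split at repeated a] = z^3 - 3*z
trace(b a b a b^-1 a) = trace(a b a b a)*trace(b) - trace(a b a b a b) = x*y*z^2 - y^2*z - z^3 - x*y + 3*z
so trace(b^-1 a^-1 b a b a) = trace(b a b a b^-1)*trace(a) - trace(b a b a b^-1 a) = -x*y*z^2 + x^2*z + y^2*z + z^3 - 3*z

-x*y*z^2 + x^2*z + y^2*z + z^3 - 3*z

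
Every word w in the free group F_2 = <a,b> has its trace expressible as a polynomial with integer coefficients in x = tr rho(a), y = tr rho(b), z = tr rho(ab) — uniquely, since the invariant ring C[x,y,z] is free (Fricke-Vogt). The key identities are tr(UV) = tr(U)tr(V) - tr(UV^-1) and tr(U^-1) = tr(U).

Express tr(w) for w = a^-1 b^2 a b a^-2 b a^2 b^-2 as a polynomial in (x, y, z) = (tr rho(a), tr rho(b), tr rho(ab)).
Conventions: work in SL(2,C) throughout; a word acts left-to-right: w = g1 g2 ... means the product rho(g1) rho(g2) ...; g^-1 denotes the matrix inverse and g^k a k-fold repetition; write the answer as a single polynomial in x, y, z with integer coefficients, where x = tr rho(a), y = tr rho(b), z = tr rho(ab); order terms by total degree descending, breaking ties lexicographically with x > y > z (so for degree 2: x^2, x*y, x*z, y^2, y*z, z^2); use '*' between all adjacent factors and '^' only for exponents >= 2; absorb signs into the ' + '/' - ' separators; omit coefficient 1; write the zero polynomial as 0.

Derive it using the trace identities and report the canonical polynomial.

-x^4*y^4*z^2 + 2*x^5*y^3*z + x^3*y^5*z + 2*x^3*y^3*z^3 - x^6*y^2 - x^4*y^4 - 2*x^4*y^2*z^2 - x^2*y^2*z^4 - 7*x^3*y^3*z - x*y^5*z - x*y^3*z^3 + 6*x^4*y^2 + 2*x^2*y^4 + 5*x^2*y^2*z^2 + 2*x^3*y*z + 5*x*y^3*z + x*y*z^3 - x^4 - 9*x^2*y^2 - x^2*z^2 - 4*x*y*z + 4*x^2 + y^2 - 2

use: trace(b^2 a) = trace(b) trace(a b) - trace(a) = y*z - x
use: trace(b^2) = trace(b) trace(b) - trace(1) = y^2 - 2
trace(b^2 a^2) = trace(a) trace(b^2 a) - trace(b^2) = x*y*z - x^2 - y^2 + 2
use: trace(b a^3 b) = trace(a) trace(b^2 a^2) - trace(b^2 a) = x^2*y*z - x^3 - x*y^2 - y*z + 3*x
apply: trace(b a b a) = trace(a b) trace(a b) - trace(1)   [split at repeated a] = z^2 - 2
trace(b a b a^2) = trace(a) trace(b a b a) - trace(b a b) = x*z^2 - y*z - x
trace(b a^3 b a) = trace(a) trace(b a b a^2) - trace(b a b a) = x^2*z^2 - x*y*z - x^2 - z^2 + 2
apply: trace(a^-1 b a^3 b) = trace(b a^3 b) trace(a) - trace(b a^3 b a) = x^3*y*z - x^4 - x^2*y^2 - x^2*z^2 + 4*x^2 + z^2 - 2
trace(a b a^-2 b a^2) = trace(a^-1 b a^3 b) trace(a) - trace(a^-1 b a^3 b a) = x^4*y*z - x^5 - x^3*y^2 - x^3*z^2 - x^2*y*z + 5*x^3 + x*y^2 + x*z^2 + y*z - 5*x
trace(a b a) = trace(a) trace(b a) - trace(b) = x*z - y
trace(a^2 b a) = trace(a) trace(a b a) - trace(a b) = x^2*z - x*y - z
use: trace(a^3 b a) = trace(a) trace(a^2 b a) - trace(a^2 b) = x^3*z - x^2*y - 2*x*z + y
apply: trace(a b^2 a^3 b) = trace(b) trace(a^3 b a b) - trace(a^3 b a) = x^2*y*z^2 - x^3*z - x*y^2*z - y*z^2 + 2*x*z + y
trace(a b^2 a^3) = trace(a) trace(b^2 a^3) - trace(b^2 a^2) = x^3*y*z - x^4 - x^2*y^2 - 2*x*y*z + 4*x^2 + y^2 - 2
trace(a b^2 a b^2 a^2) = trace(b) trace(a b^2 a^3 b) - trace(a b^2 a^3) = x^2*y^2*z^2 - 2*x^3*y*z - x*y^3*z + x^4 + x^2*y^2 - y^2*z^2 + 4*x*y*z - 4*x^2 + 2
apply: trace(b a b a b a) = trace(a b) trace(a b a b) - trace(a^-1 b^-1)   [split at repeated a] = z^3 - 3*z
trace(b a b a b) = trace(b) trace(a b a b) - trace(a b a) = y*z^2 - x*z - y
trace(a b a^2 b a b) = trace(a) trace(b a b a b a) - trace(b a b a b) = x*z^3 - y*z^2 - 2*x*z + y
trace(a b a^2 b a) = trace(a) trace(b a^2 b a) - trace(b a^2 b) = x^2*z^2 - 2*x*y*z + y^2 - 2
trace(a^2 b a b^2 a b) = trace(b) trace(a b a^2 b a b) - trace(a b a^2 b a) = x*y*z^3 - x^2*z^2 - y^2*z^2 + 2
use: trace(a b^2 a b^2 a^2 b) = trace(b) trace(a^2 b a b^2 a b) - trace(a^2 b a b^2 a) = x*y^2*z^3 - 2*x^2*y*z^2 - y^3*z^2 + x^3*z + x*y^2*z + y*z^2 - 2*x*z + y
trace(b a^2 b^-1 a b^2 a b) = trace(a b^2 a b^2 a^2) trace(b) - trace(a b^2 a b^2 a^2 b) = x^2*y^3*z^2 - 2*x^3*y^2*z - x*y^4*z - x*y^2*z^3 + x^4*y + x^2*y^3 + 2*x^2*y*z^2 - x^3*z + 3*x*y^2*z - 4*x^2*y - y*z^2 + 2*x*z + y
apply: trace(b^2 a b a b a^2) = trace(b) trace(a b a b a^2 b) - trace(a b a b a^2) = x*y*z^3 - x^2*z^2 - y^2*z^2 - x*y*z + x^2 + y^2 + z^2 - 2
trace(b^2 a b a b a) = trace(b) trace(a b a b a b) - trace(a b a b a) = y*z^3 - x*z^2 - 2*y*z + x
trace(a b^2 a b a b a^2) = trace(a) trace(b^2 a b a b a^2) - trace(b^2 a b a b a) = x^2*y*z^3 - x^3*z^2 - x*y^2*z^2 - x^2*y*z - y*z^3 + x^3 + x*y^2 + 2*x*z^2 + 2*y*z - 3*x
trace(b a b a b a b a) = trace(b a) trace(b a b a b a) - trace(b^-1 a^-1 b^-1 a^-1)   [split at repeated b] = z^4 - 4*z^2 + 2
trace(a b a b a^2 b a b) = trace(a) trace(b a b a b a b a) - trace(b a b a b a b) = x*z^4 - y*z^3 - 3*x*z^2 + 2*y*z + x
use: trace(b a b a^2 b) = trace(b) trace(a b a^2 b) - trace(a b a^2) = x*y*z^2 - x^2*z - y^2*z + z
use: trace(a b a b a^2 b a) = trace(a) trace(b a b a^2 b a) - trace(b a b a^2 b) = x^2*z^3 - 2*x*y*z^2 - x^2*z + y^2*z + x*y - z
use: trace(a b^2 a b a b a^2 b) = trace(b) trace(a b a b a^2 b a b) - trace(a b a b a^2 b a) = x*y*z^4 - x^2*z^3 - y^2*z^3 - x*y*z^2 + x^2*z + y^2*z + z
trace(b a^2 b^-1 a b^2 a b a) = trace(a b^2 a b a b a^2) trace(b) - trace(a b^2 a b a b a^2 b) = x^2*y^2*z^3 - x^3*y*z^2 - x*y^3*z^2 - x*y*z^4 - x^2*y^2*z + x^2*z^3 + x^3*y + x*y^3 + 3*x*y*z^2 - x^2*z + y^2*z - 3*x*y - z
apply: trace(b a^2 b^-1 a b^2 a b a^-1) = trace(b a^2 b^-1 a b^2 a b) trace(a) - trace(b a^2 b^-1 a b^2 a b a) = x^3*y^3*z^2 - 2*x^4*y^2*z - x^2*y^4*z - 2*x^2*y^2*z^3 + x^5*y + x^3*y^3 + 3*x^3*y*z^2 + x*y^3*z^2 + x*y*z^4 - x^4*z + 4*x^2*y^2*z - x^2*z^3 - 5*x^3*y - x*y^3 - 4*x*y*z^2 + 3*x^2*z - y^2*z + 4*x*y + z
apply: trace(a b^2 a b a^-2 b a^2 b^-1) = trace(b a^2 b^-1 a b^2 a b a^-1) trace(a) - trace(b a^2 b^-1 a b^2 a b) = x^4*y^3*z^2 - 2*x^5*y^2*z - x^3*y^4*z - 2*x^3*y^2*z^3 + x^6*y + x^4*y^3 + 3*x^4*y*z^2 + x^2*y*z^4 - x^5*z + 6*x^3*y^2*z - x^3*z^3 + x*y^4*z + x*y^2*z^3 - 6*x^4*y - 2*x^2*y^3 - 6*x^2*y*z^2 + 4*x^3*z - 4*x*y^2*z + 8*x^2*y + y*z^2 - x*z - y
trace(b a^3 b^2 a b a^-1) = trace(b a^3 b^2 a b) trace(a) - trace(b a^3 b^2 a b a) = x^3*y^2*z^2 - 2*x^4*y*z - x^2*y^3*z - x^2*y*z^3 + x^5 + x^3*y^2 + x^3*z^2 + 5*x^2*y*z + y*z^3 - 5*x^3 - x*y^2 - 2*x*z^2 - 2*y*z + 5*x
use: trace(a b^2 a b a^-2 b a^2) = trace(b a^3 b^2 a b a^-1) trace(a) - trace(b a^3 b^2 a b) = x^4*y^2*z^2 - 2*x^5*y*z - x^3*y^3*z - x^3*y*z^3 + x^6 + x^4*y^2 + x^4*z^2 - x^2*y^2*z^2 + 7*x^3*y*z + x*y^3*z + x*y*z^3 - 6*x^4 - 2*x^2*y^2 - 2*x^2*z^2 + y^2*z^2 - 6*x*y*z + 9*x^2 - 2
trace(b^2 a b a^-2 b a^2 b^-2 a) = trace(a b^2 a b a^-2 b a^2 b^-1) trace(b) - trace(a b^2 a b a^-2 b a^2) = x^4*y^4*z^2 - 2*x^5*y^3*z - x^3*y^5*z - 2*x^3*y^3*z^3 + x^6*y^2 + x^4*y^4 + 2*x^4*y^2*z^2 + x^2*y^2*z^4 + x^5*y*z + 7*x^3*y^3*z + x*y^5*z + x*y^3*z^3 - x^6 - 7*x^4*y^2 - x^4*z^2 - 2*x^2*y^4 - 5*x^2*y^2*z^2 - 3*x^3*y*z - 5*x*y^3*z - x*y*z^3 + 6*x^4 + 10*x^2*y^2 + 2*x^2*z^2 + 5*x*y*z - 9*x^2 - y^2 + 2
trace(a^-1 b^2 a b a^-2 b a^2 b^-2) = trace(b^2 a b a^-2 b a^2 b^-2) trace(a) - trace(b^2 a b a^-2 b a^2 b^-2 a) = -x^4*y^4*z^2 + 2*x^5*y^3*z + x^3*y^5*z + 2*x^3*y^3*z^3 - x^6*y^2 - x^4*y^4 - 2*x^4*y^2*z^2 - x^2*y^2*z^4 - 7*x^3*y^3*z - x*y^5*z - x*y^3*z^3 + 6*x^4*y^2 + 2*x^2*y^4 + 5*x^2*y^2*z^2 + 2*x^3*y*z + 5*x*y^3*z + x*y*z^3 - x^4 - 9*x^2*y^2 - x^2*z^2 - 4*x*y*z + 4*x^2 + y^2 - 2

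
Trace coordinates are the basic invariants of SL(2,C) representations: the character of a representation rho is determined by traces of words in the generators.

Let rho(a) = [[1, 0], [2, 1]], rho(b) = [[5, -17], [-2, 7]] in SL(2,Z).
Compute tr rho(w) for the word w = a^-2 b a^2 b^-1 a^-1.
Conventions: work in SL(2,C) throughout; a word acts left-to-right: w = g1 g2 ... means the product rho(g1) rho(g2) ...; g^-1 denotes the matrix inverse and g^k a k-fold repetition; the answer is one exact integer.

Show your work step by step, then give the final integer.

6938

rho(a^-1) = [[1, 0], [-2, 1]]
... * rho(a^-1) = [[1, 0], [-2, 1]]  ->  [[1, 0], [-4, 1]]
... * rho(b) = [[5, -17], [-2, 7]]  ->  [[5, -17], [-22, 75]]
... * rho(a) = [[1, 0], [2, 1]]  ->  [[-29, -17], [128, 75]]
... * rho(a) = [[1, 0], [2, 1]]  ->  [[-63, -17], [278, 75]]
... * rho(b^-1) = [[7, 17], [2, 5]]  ->  [[-475, -1156], [2096, 5101]]
... * rho(a^-1) = [[1, 0], [-2, 1]]  ->  [[1837, -1156], [-8106, 5101]]
tr = 1837 + 5101 = 6938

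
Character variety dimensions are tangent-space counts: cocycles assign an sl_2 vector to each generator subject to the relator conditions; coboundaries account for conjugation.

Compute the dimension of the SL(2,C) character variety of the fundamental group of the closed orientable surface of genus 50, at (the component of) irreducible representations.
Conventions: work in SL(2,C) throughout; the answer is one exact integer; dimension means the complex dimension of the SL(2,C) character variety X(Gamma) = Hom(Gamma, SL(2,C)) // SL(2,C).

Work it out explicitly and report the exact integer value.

294

Gamma = pi_1(Sigma_50) = < a_1, b_1, ..., a_50, b_50 | prod [a_i, b_i] > has 2g = 100 generators and 1 relator.
Before the relator condition, cocycle space has dim 3*100 = 300.
H^2 = coker(d_2) is dual to H^0 = 0 at irreducible rho (Poincare duality), so d_2 is onto: dim Z^1 = 297.
As always at irreducible rho, dim B^1 = 3.
dim X = dim H^1 = 297 - 3 = 294.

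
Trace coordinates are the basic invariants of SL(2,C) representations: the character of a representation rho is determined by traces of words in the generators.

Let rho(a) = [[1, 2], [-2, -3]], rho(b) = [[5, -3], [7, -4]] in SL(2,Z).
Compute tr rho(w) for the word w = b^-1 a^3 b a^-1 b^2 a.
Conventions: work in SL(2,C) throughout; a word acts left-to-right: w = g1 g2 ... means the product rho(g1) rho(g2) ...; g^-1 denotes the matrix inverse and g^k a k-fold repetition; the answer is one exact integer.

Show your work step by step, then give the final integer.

rho(b^-1) = [[-4, 3], [-7, 5]]
... * rho(a) = [[1, 2], [-2, -3]]  ->  [[-10, -17], [-17, -29]]
... * rho(a) = [[1, 2], [-2, -3]]  ->  [[24, 31], [41, 53]]
... * rho(a) = [[1, 2], [-2, -3]]  ->  [[-38, -45], [-65, -77]]
... * rho(b) = [[5, -3], [7, -4]]  ->  [[-505, 294], [-864, 503]]
... * rho(a^-1) = [[-3, -2], [2, 1]]  ->  [[2103, 1304], [3598, 2231]]
... * rho(b) = [[5, -3], [7, -4]]  ->  [[19643, -11525], [33607, -19718]]
... * rho(b) = [[5, -3], [7, -4]]  ->  [[17540, -12829], [30009, -21949]]
... * rho(a) = [[1, 2], [-2, -3]]  ->  [[43198, 73567], [73907, 125865]]
tr = 43198 + 125865 = 169063

169063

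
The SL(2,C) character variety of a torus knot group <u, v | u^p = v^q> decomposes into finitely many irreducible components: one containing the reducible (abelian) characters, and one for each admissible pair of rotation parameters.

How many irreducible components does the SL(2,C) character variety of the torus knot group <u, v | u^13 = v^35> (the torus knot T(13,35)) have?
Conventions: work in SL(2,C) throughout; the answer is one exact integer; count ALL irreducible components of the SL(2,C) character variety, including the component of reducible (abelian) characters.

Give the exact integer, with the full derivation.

205

Gamma = < u, v | u^13 = v^35 > (torus knot T(13,35)); the central element u^13 = v^35 acts as +I or -I in any irreducible SL(2,C) representation.
On an irreducible component, tr(u) is locked at 2*cos(pi*alpha/13) for some alpha in 1..12, and tr(v) at 2*cos(pi*beta/35) for some beta in 1..34.
u^13 = (-1)^alpha I and v^35 = (-1)^beta I must agree, so alpha and beta have equal parity.
count pairs: odd alpha (6 choices) x odd beta (17), plus even alpha (6) x even beta (17): 6*17 + 6*17 = 204.
components with irreducible characters: 204; plus the single component of reducible (abelian) characters: total 205.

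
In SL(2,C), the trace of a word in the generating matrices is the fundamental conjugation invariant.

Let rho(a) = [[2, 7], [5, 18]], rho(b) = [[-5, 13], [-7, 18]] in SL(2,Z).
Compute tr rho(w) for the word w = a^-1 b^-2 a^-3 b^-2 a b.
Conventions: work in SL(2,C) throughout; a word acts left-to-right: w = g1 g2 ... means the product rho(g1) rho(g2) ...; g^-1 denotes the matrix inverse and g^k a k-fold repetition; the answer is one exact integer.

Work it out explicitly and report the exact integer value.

rho(a^-1) = [[18, -7], [-5, 2]]
... * rho(b^-1) = [[18, -13], [7, -5]]  ->  [[275, -199], [-76, 55]]
... * rho(b^-1) = [[18, -13], [7, -5]]  ->  [[3557, -2580], [-983, 713]]
... * rho(a^-1) = [[18, -7], [-5, 2]]  ->  [[76926, -30059], [-21259, 8307]]
... * rho(a^-1) = [[18, -7], [-5, 2]]  ->  [[1534963, -598600], [-424197, 165427]]
... * rho(a^-1) = [[18, -7], [-5, 2]]  ->  [[30622334, -11941941], [-8462681, 3300233]]
... * rho(b^-1) = [[18, -13], [7, -5]]  ->  [[467608425, -338380637], [-129226627, 93513688]]
... * rho(b^-1) = [[18, -13], [7, -5]]  ->  [[6048287191, -4387006340], [-1671483470, 1212377711]]
... * rho(a) = [[2, 7], [5, 18]]  ->  [[-9838457318, -36628103783], [2718921615, 10122414508]]
... * rho(b) = [[-5, 13], [-7, 18]]  ->  [[305589013071, -787205813228], [-84451509631, 217549442139]]
tr = 305589013071 + 217549442139 = 523138455210

523138455210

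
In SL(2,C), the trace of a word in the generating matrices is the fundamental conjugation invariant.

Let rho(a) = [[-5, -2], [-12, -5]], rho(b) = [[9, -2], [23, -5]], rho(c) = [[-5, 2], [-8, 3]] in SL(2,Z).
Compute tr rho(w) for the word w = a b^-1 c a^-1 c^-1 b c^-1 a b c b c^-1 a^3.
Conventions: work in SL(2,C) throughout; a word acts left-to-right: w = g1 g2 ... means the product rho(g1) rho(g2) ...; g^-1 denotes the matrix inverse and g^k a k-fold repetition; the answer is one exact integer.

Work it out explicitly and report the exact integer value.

-357520238

rho(a) = [[-5, -2], [-12, -5]]
... * rho(b^-1) = [[-5, 2], [-23, 9]]  ->  [[71, -28], [175, -69]]
... * rho(c) = [[-5, 2], [-8, 3]]  ->  [[-131, 58], [-323, 143]]
... * rho(a^-1) = [[-5, 2], [12, -5]]  ->  [[1351, -552], [3331, -1361]]
... * rho(c^-1) = [[3, -2], [8, -5]]  ->  [[-363, 58], [-895, 143]]
... * rho(b) = [[9, -2], [23, -5]]  ->  [[-1933, 436], [-4766, 1075]]
... * rho(c^-1) = [[3, -2], [8, -5]]  ->  [[-2311, 1686], [-5698, 4157]]
... * rho(a) = [[-5, -2], [-12, -5]]  ->  [[-8677, -3808], [-21394, -9389]]
... * rho(b) = [[9, -2], [23, -5]]  ->  [[-165677, 36394], [-408493, 89733]]
... * rho(c) = [[-5, 2], [-8, 3]]  ->  [[537233, -222172], [1324601, -547787]]
... * rho(b) = [[9, -2], [23, -5]]  ->  [[-274859, 36394], [-677692, 89733]]
... * rho(c^-1) = [[3, -2], [8, -5]]  ->  [[-533425, 367748], [-1315212, 906719]]
... * rho(a) = [[-5, -2], [-12, -5]]  ->  [[-1745851, -771890], [-4304568, -1903171]]
... * rho(a) = [[-5, -2], [-12, -5]]  ->  [[17991935, 7351152], [44360892, 18124991]]
... * rho(a) = [[-5, -2], [-12, -5]]  ->  [[-178173499, -72739630], [-439304352, -179346739]]
tr = -178173499 + -179346739 = -357520238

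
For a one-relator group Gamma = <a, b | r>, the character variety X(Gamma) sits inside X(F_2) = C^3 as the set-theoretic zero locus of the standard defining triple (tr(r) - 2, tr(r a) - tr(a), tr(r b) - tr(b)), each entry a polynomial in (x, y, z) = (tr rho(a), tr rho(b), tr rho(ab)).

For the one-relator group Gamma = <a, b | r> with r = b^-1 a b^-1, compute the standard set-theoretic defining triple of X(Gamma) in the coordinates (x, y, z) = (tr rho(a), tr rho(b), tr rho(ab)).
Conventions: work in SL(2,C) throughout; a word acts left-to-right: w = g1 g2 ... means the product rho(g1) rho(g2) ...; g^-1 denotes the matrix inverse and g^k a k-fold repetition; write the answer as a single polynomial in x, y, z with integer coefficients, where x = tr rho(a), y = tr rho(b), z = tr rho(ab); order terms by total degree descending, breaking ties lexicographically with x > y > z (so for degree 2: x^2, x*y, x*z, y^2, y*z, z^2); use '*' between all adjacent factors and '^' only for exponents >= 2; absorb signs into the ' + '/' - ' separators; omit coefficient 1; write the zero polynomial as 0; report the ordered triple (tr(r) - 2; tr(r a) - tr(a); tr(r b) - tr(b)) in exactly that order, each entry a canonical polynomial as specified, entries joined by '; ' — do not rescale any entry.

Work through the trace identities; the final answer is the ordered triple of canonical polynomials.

tr(a b^-1) = tr(a)*tr(b) - tr(a b)  (eliminate b^-1) = x*y - z
use: tr(b^-1 a b^-1) = tr(a b^-1)*tr(b) - tr(a)  (eliminate b^-1) = x*y^2 - y*z - x
apply: tr(a^2) = tr(a)*tr(a) - tr(1) = x^2 - 2
use: tr(a^2 b) = tr(a)*tr(b a) - tr(b) = x*z - y
use: tr(a b^-1 a) = tr(a^2)*tr(b) - tr(a^2 b) = x^2*y - x*z - y
apply: tr(a b a b) = tr(a b)*tr(a b) - tr(1)   [split at repeated a] = z^2 - 2
tr(a b^-1 a b) = tr(a b a)*tr(b) - tr(a b a b) = x*y*z - y^2 - z^2 + 2
use: tr(b^-1 a b^-1 a) = tr(a b^-1 a)*tr(b) - tr(a b^-1 a b) = x^2*y^2 - 2*x*y*z + z^2 - 2
assemble the triple (tr(r) - 2; tr(r a) - x; tr(r b) - y)

x*y^2 - y*z - x - 2; x^2*y^2 - 2*x*y*z + z^2 - x - 2; x*y - y - z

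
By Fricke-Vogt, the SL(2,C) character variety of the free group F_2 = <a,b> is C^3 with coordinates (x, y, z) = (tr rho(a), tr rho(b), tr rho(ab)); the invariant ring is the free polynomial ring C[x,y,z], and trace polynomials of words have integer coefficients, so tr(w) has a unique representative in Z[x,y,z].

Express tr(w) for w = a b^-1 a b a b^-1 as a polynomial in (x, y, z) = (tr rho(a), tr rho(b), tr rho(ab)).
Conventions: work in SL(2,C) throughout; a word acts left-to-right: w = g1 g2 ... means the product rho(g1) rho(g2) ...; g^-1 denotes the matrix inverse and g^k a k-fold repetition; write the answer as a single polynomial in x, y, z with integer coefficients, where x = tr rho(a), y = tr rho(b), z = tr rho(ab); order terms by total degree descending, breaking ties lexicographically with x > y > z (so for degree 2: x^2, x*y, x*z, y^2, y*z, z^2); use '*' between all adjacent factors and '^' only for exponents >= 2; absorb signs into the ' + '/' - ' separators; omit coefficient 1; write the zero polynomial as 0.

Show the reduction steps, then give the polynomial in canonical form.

x^2*y^2*z - x*y^3 - 2*x*y*z^2 + y^2*z + z^3 + 2*x*y - 3*z

next, tr(a b a) = tr(a) tr(b a) - tr(b) = x*z - y
and tr(a^2 b a) = tr(a) tr(a b a) - tr(a b) = x^2*z - x*y - z
tr(b a b a) = tr(b a) tr(b a) - tr(1)   [split at repeated b] = z^2 - 2
tr(b a b) = tr(b) tr(a b) - tr(a) = y*z - x
tr(a^2 b a b) = tr(a) tr(b a b a) - tr(b a b) = x*z^2 - y*z - x
tr(a b a b^-1 a) = tr(a^2 b a) tr(b) - tr(a^2 b a b) = x^2*y*z - x*y^2 - x*z^2 + x
tr(a b a b a b) = tr(b a b a) tr(b a) - tr(a b)   [split at repeated b] = z^3 - 3*z
tr(a b a b^-1 a b) = tr(a b a b a) tr(b) - tr(a b a b a b) = x*y*z^2 - y^2*z - z^3 - x*y + 3*z
and tr(a b^-1 a b a b^-1) = tr(a b a b^-1 a) tr(b) - tr(a b a b^-1 a b) = x^2*y^2*z - x*y^3 - 2*x*y*z^2 + y^2*z + z^3 + 2*x*y - 3*z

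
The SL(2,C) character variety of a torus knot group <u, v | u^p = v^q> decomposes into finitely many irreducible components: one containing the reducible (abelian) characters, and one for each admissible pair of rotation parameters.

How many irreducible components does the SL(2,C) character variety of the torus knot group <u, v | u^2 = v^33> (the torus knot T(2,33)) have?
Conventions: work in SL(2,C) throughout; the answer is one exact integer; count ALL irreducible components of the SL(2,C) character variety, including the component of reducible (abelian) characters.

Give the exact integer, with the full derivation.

For T(2,33): irreducibility forces the central element u^2 = v^33 to one of +I, -I.
On an irreducible component, tr(u) is locked at 2*cos(pi*alpha/2) for some alpha in 1..1, and tr(v) at 2*cos(pi*beta/33) for some beta in 1..32.
The two central values (-1)^alpha I and (-1)^beta I must be the same matrix, so alpha and beta share a parity.
Counting: 1 odd alphas x 16 odd betas + 0 even alphas x 16 even betas = 16 + 0 = 16.
components with irreducible characters: 16; plus the single component of reducible (abelian) characters: total 17.

17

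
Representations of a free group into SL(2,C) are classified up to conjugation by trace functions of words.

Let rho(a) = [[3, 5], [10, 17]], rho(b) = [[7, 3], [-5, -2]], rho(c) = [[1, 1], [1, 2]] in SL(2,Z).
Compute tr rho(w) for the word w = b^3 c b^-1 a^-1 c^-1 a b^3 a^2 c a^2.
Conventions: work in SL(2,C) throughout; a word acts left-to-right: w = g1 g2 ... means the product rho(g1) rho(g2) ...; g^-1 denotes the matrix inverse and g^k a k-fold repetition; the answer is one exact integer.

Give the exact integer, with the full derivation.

rho(b) = [[7, 3], [-5, -2]]
... * rho(b) = [[7, 3], [-5, -2]]  ->  [[34, 15], [-25, -11]]
... * rho(b) = [[7, 3], [-5, -2]]  ->  [[163, 72], [-120, -53]]
... * rho(c) = [[1, 1], [1, 2]]  ->  [[235, 307], [-173, -226]]
... * rho(b^-1) = [[-2, -3], [5, 7]]  ->  [[1065, 1444], [-784, -1063]]
... * rho(a^-1) = [[17, -5], [-10, 3]]  ->  [[3665, -993], [-2698, 731]]
... * rho(c^-1) = [[2, -1], [-1, 1]]  ->  [[8323, -4658], [-6127, 3429]]
... * rho(a) = [[3, 5], [10, 17]]  ->  [[-21611, -37571], [15909, 27658]]
... * rho(b) = [[7, 3], [-5, -2]]  ->  [[36578, 10309], [-26927, -7589]]
... * rho(b) = [[7, 3], [-5, -2]]  ->  [[204501, 89116], [-150544, -65603]]
... * rho(b) = [[7, 3], [-5, -2]]  ->  [[985927, 435271], [-725793, -320426]]
... * rho(a) = [[3, 5], [10, 17]]  ->  [[7310491, 12329242], [-5381639, -9076207]]
... * rho(a) = [[3, 5], [10, 17]]  ->  [[145223893, 246149569], [-106906987, -181203714]]
... * rho(c) = [[1, 1], [1, 2]]  ->  [[391373462, 637523031], [-288110701, -469314415]]
... * rho(a) = [[3, 5], [10, 17]]  ->  [[7549350696, 12794758837], [-5557476253, -9418898560]]
... * rho(a) = [[3, 5], [10, 17]]  ->  [[150595640458, 255257653709], [-110861414359, -187908656785]]
tr = 150595640458 + -187908656785 = -37313016327

-37313016327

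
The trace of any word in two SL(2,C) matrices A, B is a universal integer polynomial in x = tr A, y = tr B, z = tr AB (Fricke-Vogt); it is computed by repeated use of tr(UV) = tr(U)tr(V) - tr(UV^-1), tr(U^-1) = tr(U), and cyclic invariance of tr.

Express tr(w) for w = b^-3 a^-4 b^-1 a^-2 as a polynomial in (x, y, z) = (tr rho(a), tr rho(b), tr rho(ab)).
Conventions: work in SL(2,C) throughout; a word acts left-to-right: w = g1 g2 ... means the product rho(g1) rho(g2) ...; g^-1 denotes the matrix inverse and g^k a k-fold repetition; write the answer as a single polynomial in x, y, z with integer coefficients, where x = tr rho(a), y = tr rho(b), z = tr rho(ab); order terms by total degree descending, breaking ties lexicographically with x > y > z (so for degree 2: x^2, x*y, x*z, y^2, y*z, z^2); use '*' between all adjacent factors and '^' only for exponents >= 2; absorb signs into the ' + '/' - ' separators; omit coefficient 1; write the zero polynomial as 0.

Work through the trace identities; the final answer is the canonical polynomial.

trace(a^-1) = trace(a) = x
trace(a^-1 b) = trace(b) trace(a) - trace(b a) = x*y - z
trace(b^-1 a^-1) = trace(a^-1) trace(b) - trace(a^-1 b) = z
trace(a^-1 b^-2) = trace(b^-1 a^-1) trace(b) - trace(b^-1 a^-1 b) = y*z - x
trace(b^-2) = trace(b^-1) trace(b) - trace(1) = y^2 - 2
trace(a^-2 b^-2) = trace(a^-1 b^-2) trace(a) - trace(a^-1 b^-2 a) = x*y*z - x^2 - y^2 + 2
trace(a^-3 b^-2) = trace(a^-2 b^-2) trace(a) - trace(a^-2 b^-2 a) = x^2*y*z - x^3 - x*y^2 - y*z + 3*x
trace(a^-3 b^-2 a^-1) = trace(a^-3 b^-2) trace(a) - trace(a^-3 b^-2 a) = x^3*y*z - x^4 - x^2*y^2 - 2*x*y*z + 4*x^2 + y^2 - 2
use: trace(a^-1 b^-2 a^-4) = trace(a^-3 b^-2 a^-1) trace(a) - trace(a^-3 b^-2) = x^4*y*z - x^5 - x^3*y^2 - 3*x^2*y*z + 5*x^3 + 2*x*y^2 + y*z - 5*x
trace(b a b a) = trace(a b) trace(a b) - trace(1)   [split at repeated a] = z^2 - 2
apply: trace(a b a^-1 b) = trace(b a b) trace(a) - trace(b a b a) = x*y*z - x^2 - z^2 + 2
trace(b a^-1 b^-1 a) = trace(a b a^-1) trace(b) - trace(a b a^-1 b) = -x*y*z + x^2 + y^2 + z^2 - 2
apply: trace(a^-1 b a^-1 b^-1) = trace(b a^-1 b^-1) trace(a) - trace(b a^-1 b^-1 a) = x*y*z - y^2 - z^2 + 2
use: trace(b^-1 a^-2 b a^-1) = trace(a^-1 b a^-1 b^-1) trace(a) - trace(a^-1 b a^-1 b^-1 a) = x^2*y*z - x*y^2 - x*z^2 + x
use: trace(a^-2 b) = trace(a^-1 b) trace(a) - trace(a^-1 b a) = x^2*y - x*z - y
trace(a^-2 b a^-1) = trace(a^-2 b) trace(a) - trace(a^-2 b a) = x^3*y - x^2*z - 2*x*y + z
apply: trace(a^-1 b a^-1 b^-2 a^-1) = trace(b^-1 a^-2 b a^-1) trace(b) - trace(b^-1 a^-2 b a^-1 b) = x^2*y^2*z - x^3*y - x*y^3 - x*y*z^2 + x^2*z + 3*x*y - z
trace(a^-1 b a^-1 b^-2) = trace(a^-1 b a^-1 b^-1) trace(b) - trace(a^-1 b a^-1) = x*y^2*z - x^2*y - y^3 - y*z^2 + x*z + 3*y
use: trace(b a^-1 b^-2 a^-3) = trace(a^-1 b a^-1 b^-2 a^-1) trace(a) - trace(a^-1 b a^-1 b^-2) = x^3*y^2*z - x^4*y - x^2*y^3 - x^2*y*z^2 + x^3*z - x*y^2*z + 4*x^2*y + y^3 + y*z^2 - 2*x*z - 3*y
trace(a^-1 b^-2 a^-4 b) = trace(b a^-1 b^-2 a^-3) trace(a) - trace(b a^-1 b^-2 a^-2) = x^4*y^2*z - x^5*y - x^3*y^3 - x^3*y*z^2 + x^4*z - 2*x^2*y^2*z + 5*x^3*y + 2*x*y^3 + 2*x*y*z^2 - 3*x^2*z - 6*x*y + z
use: trace(a^-4 b^-1 a^-1 b^-2) = trace(a^-1 b^-2 a^-4) trace(b) - trace(a^-1 b^-2 a^-4 b) = x^3*y*z^2 - x^4*z - x^2*y^2*z - 2*x*y*z^2 + 3*x^2*z + y^2*z + x*y - z
apply: trace(b^-1 a^-1 b^-1 a^-2) = trace(b^-1 a^-1 b^-1 a^-1) trace(a) - trace(b^-1 a^-1 b^-1) = x*z^2 - y*z - x
trace(b^-1 a^-1 b^-1 a^-3) = trace(b^-1 a^-1 b^-1 a^-2) trace(a) - trace(b^-1 a^-1 b^-1 a^-1) = x^2*z^2 - x*y*z - x^2 - z^2 + 2
apply: trace(a^-4 b^-1 a^-1 b^-1) = trace(b^-1 a^-1 b^-1 a^-3) trace(a) - trace(b^-1 a^-1 b^-1 a^-2) = x^3*z^2 - x^2*y*z - x^3 - 2*x*z^2 + y*z + 3*x
use: trace(b^-3 a^-4 b^-1 a^-1) = trace(a^-4 b^-1 a^-1 b^-2) trace(b) - trace(a^-4 b^-1 a^-1 b^-1) = x^3*y^2*z^2 - x^4*y*z - x^2*y^3*z - x^3*z^2 - 2*x*y^2*z^2 + 4*x^2*y*z + y^3*z + x^3 + x*y^2 + 2*x*z^2 - 2*y*z - 3*x
apply: trace(b^-3) = trace(b^-2) trace(b) - trace(b^-1) = y^3 - 3*y
trace(a b^-2) = trace(a b^-1) trace(b) - trace(a) = x*y^2 - y*z - x
trace(b^-3 a) = trace(a b^-2) trace(b) - trace(a b^-1) = x*y^3 - y^2*z - 2*x*y + z
use: trace(b^-3 a^-1) = trace(b^-3) trace(a) - trace(b^-3 a) = y^2*z - x*y - z
trace(a^-1 b^-3 a^-1) = trace(b^-3 a^-1) trace(a) - trace(b^-3) = x*y^2*z - x^2*y - y^3 - x*z + 3*y
use: trace(a^-3 b^-3) = trace(a^-1 b^-3 a^-1) trace(a) - trace(a^-1 b^-3) = x^2*y^2*z - x^3*y - x*y^3 - x^2*z - y^2*z + 4*x*y + z
apply: trace(a^-3 b^-4) = trace(a^-3 b^-3) trace(b) - trace(a^-3 b^-2) = x^2*y^3*z - x^3*y^2 - x*y^4 - 2*x^2*y*z - y^3*z + x^3 + 5*x*y^2 + 2*y*z - 3*x
trace(a^-2 b^-4) = trace(b^-2 a^-2 b^-1) trace(b) - trace(b^-2 a^-2) = x*y^3*z - x^2*y^2 - y^4 - 2*x*y*z + x^2 + 4*y^2 - 2
trace(b^-3 a^-4 b^-1) = trace(a^-3 b^-4) trace(a) - trace(a^-3 b^-4 a) = x^3*y^3*z - x^4*y^2 - x^2*y^4 - 2*x^3*y*z - 2*x*y^3*z + x^4 + 6*x^2*y^2 + y^4 + 4*x*y*z - 4*x^2 - 4*y^2 + 2
use: trace(b^-3 a^-4 b^-1 a^-2) = trace(b^-3 a^-4 b^-1 a^-1) trace(a) - trace(b^-3 a^-4 b^-1) = x^4*y^2*z^2 - x^5*y*z - 2*x^3*y^3*z + x^4*y^2 - x^4*z^2 + x^2*y^4 - 2*x^2*y^2*z^2 + 6*x^3*y*z + 3*x*y^3*z - 5*x^2*y^2 + 2*x^2*z^2 - y^4 - 6*x*y*z + x^2 + 4*y^2 - 2

x^4*y^2*z^2 - x^5*y*z - 2*x^3*y^3*z + x^4*y^2 - x^4*z^2 + x^2*y^4 - 2*x^2*y^2*z^2 + 6*x^3*y*z + 3*x*y^3*z - 5*x^2*y^2 + 2*x^2*z^2 - y^4 - 6*x*y*z + x^2 + 4*y^2 - 2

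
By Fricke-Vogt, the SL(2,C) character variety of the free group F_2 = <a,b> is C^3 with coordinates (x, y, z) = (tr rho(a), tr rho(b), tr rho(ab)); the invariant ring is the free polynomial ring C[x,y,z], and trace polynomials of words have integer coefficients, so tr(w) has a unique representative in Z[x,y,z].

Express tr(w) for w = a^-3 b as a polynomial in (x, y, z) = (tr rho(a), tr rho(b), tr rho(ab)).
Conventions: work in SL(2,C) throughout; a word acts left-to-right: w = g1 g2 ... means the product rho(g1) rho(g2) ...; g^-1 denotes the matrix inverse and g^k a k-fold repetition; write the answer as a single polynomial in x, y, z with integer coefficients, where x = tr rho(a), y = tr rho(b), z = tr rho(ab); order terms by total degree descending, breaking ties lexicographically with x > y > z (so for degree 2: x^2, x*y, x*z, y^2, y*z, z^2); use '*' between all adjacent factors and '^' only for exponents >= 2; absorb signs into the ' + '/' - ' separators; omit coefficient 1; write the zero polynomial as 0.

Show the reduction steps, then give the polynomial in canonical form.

x^3*y - x^2*z - 2*x*y + z

tr(a^-1 b) = tr(b) tr(a) - tr(b a) = x*y - z
next, tr(a^-2 b) = tr(a^-1 b) tr(a) - tr(a^-1 b a) = x^2*y - x*z - y
tr(a^-3 b) = tr(a^-2 b) tr(a) - tr(a^-2 b a) = x^3*y - x^2*z - 2*x*y + z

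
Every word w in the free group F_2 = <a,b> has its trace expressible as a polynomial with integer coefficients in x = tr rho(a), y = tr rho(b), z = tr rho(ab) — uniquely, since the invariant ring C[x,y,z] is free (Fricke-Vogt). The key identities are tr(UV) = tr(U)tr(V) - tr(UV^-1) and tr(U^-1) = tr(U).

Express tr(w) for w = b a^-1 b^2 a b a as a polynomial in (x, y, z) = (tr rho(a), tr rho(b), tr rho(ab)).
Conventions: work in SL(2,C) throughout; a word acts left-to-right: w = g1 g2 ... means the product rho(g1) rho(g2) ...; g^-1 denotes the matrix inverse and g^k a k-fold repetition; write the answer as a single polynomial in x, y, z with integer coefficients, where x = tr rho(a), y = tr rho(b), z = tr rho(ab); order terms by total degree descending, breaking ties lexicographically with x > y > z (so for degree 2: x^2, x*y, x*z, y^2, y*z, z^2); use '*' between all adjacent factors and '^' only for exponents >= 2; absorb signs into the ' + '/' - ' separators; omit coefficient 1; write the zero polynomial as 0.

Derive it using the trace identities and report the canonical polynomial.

x*y^2*z^2 - x^2*y*z - y*z^3 - x*y^2 + 2*y*z + x

tr(a b a b) = tr(a b) * tr(a b) - tr(1)   [split at repeated a] = z^2 - 2
tr(a b a) = tr(a) * tr(b a) - tr(b) = x*z - y
tr(a b a b^2) = tr(b) * tr(a b a b) - tr(a b a) = y*z^2 - x*z - y
tr(b^2 a b a b) = tr(b) * tr(a b a b^2) - tr(a b a b) = y^2*z^2 - x*y*z - y^2 - z^2 + 2
tr(a b a b a b) = tr(a b a b) * tr(a b) - tr(b a)   [split at repeated a] = z^3 - 3*z
tr(b a b) = tr(b) * tr(a b) - tr(a) = y*z - x
and tr(a b a b a) = tr(a) * tr(b a b a) - tr(b a b) = x*z^2 - y*z - x
and tr(b^2 a b a b a) = tr(b) * tr(a b a b a b) - tr(a b a b a) = y*z^3 - x*z^2 - 2*y*z + x
next, tr(b a^-1 b^2 a b a) = tr(b^2 a b a b) * tr(a) - tr(b^2 a b a b a) = x*y^2*z^2 - x^2*y*z - y*z^3 - x*y^2 + 2*y*z + x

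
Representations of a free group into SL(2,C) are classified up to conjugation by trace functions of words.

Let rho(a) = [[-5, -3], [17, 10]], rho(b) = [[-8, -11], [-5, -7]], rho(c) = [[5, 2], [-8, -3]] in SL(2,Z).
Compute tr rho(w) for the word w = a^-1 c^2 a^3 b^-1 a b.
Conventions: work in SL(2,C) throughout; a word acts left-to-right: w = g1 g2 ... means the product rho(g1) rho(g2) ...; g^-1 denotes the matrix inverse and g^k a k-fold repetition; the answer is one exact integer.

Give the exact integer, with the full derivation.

rho(a^-1) = [[10, 3], [-17, -5]]
... * rho(c) = [[5, 2], [-8, -3]]  ->  [[26, 11], [-45, -19]]
... * rho(c) = [[5, 2], [-8, -3]]  ->  [[42, 19], [-73, -33]]
... * rho(a) = [[-5, -3], [17, 10]]  ->  [[113, 64], [-196, -111]]
... * rho(a) = [[-5, -3], [17, 10]]  ->  [[523, 301], [-907, -522]]
... * rho(a) = [[-5, -3], [17, 10]]  ->  [[2502, 1441], [-4339, -2499]]
... * rho(b^-1) = [[-7, 11], [5, -8]]  ->  [[-10309, 15994], [17878, -27737]]
... * rho(a) = [[-5, -3], [17, 10]]  ->  [[323443, 190867], [-560919, -331004]]
... * rho(b) = [[-8, -11], [-5, -7]]  ->  [[-3541879, -4893942], [6142372, 8487137]]
tr = -3541879 + 8487137 = 4945258

4945258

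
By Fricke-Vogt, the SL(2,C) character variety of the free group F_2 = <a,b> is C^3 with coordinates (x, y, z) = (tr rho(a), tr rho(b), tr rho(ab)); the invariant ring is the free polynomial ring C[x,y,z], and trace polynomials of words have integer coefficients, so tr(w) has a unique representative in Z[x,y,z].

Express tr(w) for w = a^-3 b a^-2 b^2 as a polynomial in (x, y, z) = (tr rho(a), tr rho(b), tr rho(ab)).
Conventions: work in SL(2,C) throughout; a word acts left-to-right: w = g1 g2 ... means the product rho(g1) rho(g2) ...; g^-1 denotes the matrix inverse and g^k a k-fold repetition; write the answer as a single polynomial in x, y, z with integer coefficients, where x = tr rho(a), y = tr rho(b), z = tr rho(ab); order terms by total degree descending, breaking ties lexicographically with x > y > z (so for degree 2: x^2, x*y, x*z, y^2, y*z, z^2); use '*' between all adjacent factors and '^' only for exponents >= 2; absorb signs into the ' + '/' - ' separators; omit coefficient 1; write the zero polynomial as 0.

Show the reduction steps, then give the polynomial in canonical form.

x^5*y^3 - 2*x^4*y^2*z - x^5*y - 3*x^3*y^3 + x^3*y*z^2 + x^4*z + 4*x^2*y^2*z + 4*x^3*y + 2*x*y^3 - x*y*z^2 - 3*x^2*z - y^2*z - 4*x*y + z

tr(b^2) = tr(b)*tr(b) - tr(1)  (reduce the b square) = y^2 - 2
tr(b^3) = tr(b)*tr(b^2) - tr(b)  (reduce the b square) = y^3 - 3*y
tr(b a b) = tr(b)*tr(a b) - tr(a)  (reduce the b square) = y*z - x
tr(b^3 a) = tr(b)*tr(b a b) - tr(b a)  (reduce the b square) = y^2*z - x*y - z
tr(b^3 a^-1) = tr(b^3)*tr(a) - tr(b^3 a)  (eliminate a^-1) = x*y^3 - y^2*z - 2*x*y + z
tr(b^2 a^-2 b) = tr(b^3 a^-1)*tr(a) - tr(b^3)  (eliminate a^-1) = x^2*y^3 - x*y^2*z - 2*x^2*y - y^3 + x*z + 3*y
tr(a b a b) = tr(a b)*tr(a b) - tr(1)  (split on a) = z^2 - 2
tr(a b a) = tr(a)*tr(b a) - tr(b)  (reduce the a square) = x*z - y
tr(b a b^2 a) = tr(b)*tr(a b a b) - tr(a b a)  (reduce the b square) = y*z^2 - x*z - y
tr(a^-1 b a b^2) = tr(b a b^2)*tr(a) - tr(b a b^2 a)  (eliminate a^-1) = x*y^2*z - x^2*y - y*z^2 + y
tr(b^2 a^-2 b a) = tr(a^-1 b a b^2)*tr(a) - tr(a^-1 b a b^2 a)  (eliminate a^-1) = x^2*y^2*z - x^3*y - x*y*z^2 - y^2*z + 2*x*y + z
tr(a^-2 b a^-1 b^2) = tr(b^2 a^-2 b)*tr(a) - tr(b^2 a^-2 b a)  (eliminate a^-1) = x^3*y^3 - 2*x^2*y^2*z - x^3*y - x*y^3 + x*y*z^2 + x^2*z + y^2*z + x*y - z
tr(a^-1 b a^-1 b^2) = tr(b^2 a^-1 b)*tr(a) - tr(b^2 a^-1 b a)  (eliminate a^-1) = x^2*y^3 - 2*x*y^2*z - x^2*y + y*z^2 + x*z - y
tr(a^-1 b^2 a^-3 b) = tr(a^-2 b a^-1 b^2)*tr(a) - tr(a^-2 b a^-1 b^2 a)  (eliminate a^-1) = x^4*y^3 - 2*x^3*y^2*z - x^4*y - 2*x^2*y^3 + x^2*y*z^2 + x^3*z + 3*x*y^2*z + 2*x^2*y - y*z^2 - 2*x*z + y
tr(b^2 a^-3 b) = tr(a^-1 b^3 a^-1)*tr(a) - tr(a^-1 b^3)  (eliminate a^-1) = x^3*y^3 - x^2*y^2*z - 2*x^3*y - 2*x*y^3 + x^2*z + y^2*z + 5*x*y - z
tr(a^-3 b a^-2 b^2) = tr(a^-1 b^2 a^-3 b)*tr(a) - tr(a^-1 b^2 a^-3 b a)  (eliminate a^-1) = x^5*y^3 - 2*x^4*y^2*z - x^5*y - 3*x^3*y^3 + x^3*y*z^2 + x^4*z + 4*x^2*y^2*z + 4*x^3*y + 2*x*y^3 - x*y*z^2 - 3*x^2*z - y^2*z - 4*x*y + z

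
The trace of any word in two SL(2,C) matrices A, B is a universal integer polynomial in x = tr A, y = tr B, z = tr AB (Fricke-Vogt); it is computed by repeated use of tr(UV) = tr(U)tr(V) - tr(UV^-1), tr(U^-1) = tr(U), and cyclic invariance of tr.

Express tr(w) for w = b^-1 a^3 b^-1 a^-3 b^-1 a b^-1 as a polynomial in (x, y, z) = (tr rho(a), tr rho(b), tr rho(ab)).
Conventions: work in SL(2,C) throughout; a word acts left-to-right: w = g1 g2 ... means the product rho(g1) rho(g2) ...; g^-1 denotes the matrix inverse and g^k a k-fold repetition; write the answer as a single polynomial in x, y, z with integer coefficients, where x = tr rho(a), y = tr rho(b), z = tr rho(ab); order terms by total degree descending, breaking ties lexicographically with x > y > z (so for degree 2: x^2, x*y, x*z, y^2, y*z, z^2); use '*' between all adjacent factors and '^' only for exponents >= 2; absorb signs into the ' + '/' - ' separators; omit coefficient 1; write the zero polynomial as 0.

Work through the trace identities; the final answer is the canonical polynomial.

trace(a b^-1) = trace(a) trace(b) - trace(a b) = x*y - z
trace(a b^-2) = trace(a b^-1) trace(b) - trace(a) = x*y^2 - y*z - x
trace(b^-1 a b^-2) = trace(a b^-2) trace(b) - trace(a b^-1) = x*y^3 - y^2*z - 2*x*y + z
trace(a b a) = trace(a) trace(b a) - trace(b) = x*z - y
trace(a^3 b) = trace(a) trace(a b a) - trace(a b) = x^2*z - x*y - z
trace(a^2) = trace(a) trace(a) - trace(1) = x^2 - 2
trace(a^3) = trace(a) trace(a^2) - trace(a) = x^3 - 3*x
trace(b^2 a^3) = trace(b) trace(a^3 b) - trace(a^3) = x^2*y*z - x^3 - x*y^2 - y*z + 3*x
trace(b^2 a) = trace(b) trace(a b) - trace(a) = y*z - x
trace(b^2) = trace(b) trace(b) - trace(1) = y^2 - 2
trace(b^2 a^2) = trace(a) trace(b^2 a) - trace(b^2) = x*y*z - x^2 - y^2 + 2
trace(b a^4 b) = trace(a) trace(b^2 a^3) - trace(b^2 a^2) = x^3*y*z - x^4 - x^2*y^2 - 2*x*y*z + 4*x^2 + y^2 - 2
trace(b a b a) = trace(a b) trace(a b) - trace(1)   [split at repeated a] = z^2 - 2
trace(b a b a^2) = trace(a) trace(b a b a) - trace(b a b) = x*z^2 - y*z - x
trace(a b a b a^2) = trace(a) trace(b a b a^2) - trace(b a b a) = x^2*z^2 - x*y*z - x^2 - z^2 + 2
trace(b a^4 b a) = trace(a) trace(a b a b a^2) - trace(a b a b a) = x^3*z^2 - x^2*y*z - x^3 - 2*x*z^2 + y*z + 3*x
trace(a^4 b a^-1 b) = trace(b a^4 b) trace(a) - trace(b a^4 b a) = x^4*y*z - x^5 - x^3*y^2 - x^3*z^2 - x^2*y*z + 5*x^3 + x*y^2 + 2*x*z^2 - y*z - 5*x
trace(b^-1 a^4 b a^-1) = trace(a^4 b a^-1) trace(b) - trace(a^4 b a^-1 b) = -x^4*y*z + x^5 + x^3*y^2 + x^3*z^2 + 2*x^2*y*z - 5*x^3 - 2*x*y^2 - 2*x*z^2 + 5*x
trace(a^4) = trace(a) trace(a^3) - trace(a^2) = x^4 - 4*x^2 + 2
trace(a^3 b a^-2 b^-1 a) = trace(b^-1 a^4 b a^-1) trace(a) - trace(b^-1 a^4 b) = -x^5*y*z + x^6 + x^4*y^2 + x^4*z^2 + 2*x^3*y*z - 6*x^4 - 2*x^2*y^2 - 2*x^2*z^2 + 9*x^2 - 2
trace(b^2 a b a) = trace(b) trace(a b a b) - trace(a b a) = y*z^2 - x*z - y
trace(b^2 a b) = trace(b) trace(a b^2) - trace(a b) = y^2*z - x*y - z
trace(b^2 a b a^2) = trace(a) trace(b^2 a b a) - trace(b^2 a b) = x*y*z^2 - x^2*z - y^2*z + z
trace(b a b a^3 b) = trace(a) trace(b^2 a b a^2) - trace(b^2 a b a) = x^2*y*z^2 - x^3*z - x*y^2*z - y*z^2 + 2*x*z + y
trace(b a b a b a) = trace(b a b a) trace(b a) - trace(a b)   [split at repeated b] = z^3 - 3*z
trace(a b a b a b a) = trace(a) trace(b a b a b a) - trace(b a b a b) = x*z^3 - y*z^2 - 2*x*z + y
trace(b a b a^3 b a) = trace(a) trace(a b a b a b a) - trace(a b a b a b) = x^2*z^3 - x*y*z^2 - 2*x^2*z - z^3 + x*y + 3*z
trace(a b a^3 b a^-1 b) = trace(b a b a^3 b) trace(a) - trace(b a b a^3 b a) = x^3*y*z^2 - x^4*z - x^2*y^2*z - x^2*z^3 + 4*x^2*z + z^3 - 3*z
trace(b^-1 a b a^3 b a^-1) = trace(a b a^3 b a^-1) trace(b) - trace(a b a^3 b a^-1 b) = -x^3*y*z^2 + x^4*z + 2*x^2*y^2*z + x^2*z^3 - x^3*y - x*y^3 - 4*x^2*z - y^2*z - z^3 + 3*x*y + 3*z
trace(a b a^3) = trace(a) trace(b a^3) - trace(b a^2) = x^3*z - x^2*y - 2*x*z + y
trace(a^3 b a^-2 b^-1 a b) = trace(b^-1 a b a^3 b a^-1) trace(a) - trace(b^-1 a b a^3 b) = -x^4*y*z^2 + x^5*z + 2*x^3*y^2*z + x^3*z^3 - x^4*y - x^2*y^3 - 5*x^3*z - x*y^2*z - x*z^3 + 4*x^2*y + 5*x*z - y
trace(b^-1 a^3 b a^-2 b^-1 a) = trace(a^3 b a^-2 b^-1 a) trace(b) - trace(a^3 b a^-2 b^-1 a b) = -x^5*y^2*z + x^6*y + x^4*y^3 + 2*x^4*y*z^2 - x^5*z - x^3*z^3 - 5*x^4*y - x^2*y^3 - 2*x^2*y*z^2 + 5*x^3*z + x*y^2*z + x*z^3 + 5*x^2*y - 5*x*z - y
trace(a^-2 b^-1 a b^-2 a^3 b) = trace(b^-1 a^3 b a^-2 b^-1 a) trace(b) - trace(b^-1 a^3 b a^-2 b^-1 a b) = -x^5*y^3*z + x^6*y^2 + x^4*y^4 + 2*x^4*y^2*z^2 - x^3*y*z^3 - x^6 - 6*x^4*y^2 - x^4*z^2 - x^2*y^4 - 2*x^2*y^2*z^2 + 3*x^3*y*z + x*y^3*z + x*y*z^3 + 6*x^4 + 7*x^2*y^2 + 2*x^2*z^2 - 5*x*y*z - 9*x^2 - y^2 + 2
trace(b^-1 a^3 b a^-1 b^-1 a) = trace(a^3 b a^-1 b^-1 a) trace(b) - trace(a^3 b a^-1 b^-1 a b) = -x^4*y^2*z + x^5*y + x^3*y^3 + 2*x^3*y*z^2 - x^4*z - x^2*z^3 - 4*x^3*y - x*y^3 - 2*x*y*z^2 + 4*x^2*z + y^2*z + z^3 + 2*x*y - 3*z
trace(a^-1 b^-1 a b^-2 a^3 b) = trace(b^-1 a^3 b a^-1 b^-1 a) trace(b) - trace(b^-1 a^3 b a^-1 b^-1 a b) = -x^4*y^3*z + x^5*y^2 + x^3*y^4 + 2*x^3*y^2*z^2 - x^2*y*z^3 - x^5 - 5*x^3*y^2 - x^3*z^2 - x*y^4 - 2*x*y^2*z^2 + 2*x^2*y*z + y^3*z + y*z^3 + 5*x^3 + 4*x*y^2 + 2*x*z^2 - 3*y*z - 5*x
trace(a^-3 b^-1 a b^-2 a^3 b) = trace(a^-2 b^-1 a b^-2 a^3 b) trace(a) - trace(a^-2 b^-1 a b^-2 a^3 b a) = -x^6*y^3*z + x^7*y^2 + x^5*y^4 + 2*x^5*y^2*z^2 + x^4*y^3*z - x^4*y*z^3 - x^7 - 7*x^5*y^2 - x^5*z^2 - 2*x^3*y^4 - 4*x^3*y^2*z^2 + 3*x^4*y*z + x^2*y^3*z + 2*x^2*y*z^3 + 7*x^5 + 12*x^3*y^2 + 3*x^3*z^2 + x*y^4 + 2*x*y^2*z^2 - 7*x^2*y*z - y^3*z - y*z^3 - 14*x^3 - 5*x*y^2 - 2*x*z^2 + 3*y*z + 7*x
trace(b^-1 a^3 b^-1 a^-3 b^-1 a b^-1) = trace(a^-3 b^-1 a b^-2 a^3) trace(b) - trace(a^-3 b^-1 a b^-2 a^3 b) = x^6*y^3*z - x^7*y^2 - x^5*y^4 - 2*x^5*y^2*z^2 - x^4*y^3*z + x^4*y*z^3 + x^7 + 7*x^5*y^2 + x^5*z^2 + 2*x^3*y^4 + 4*x^3*y^2*z^2 - 3*x^4*y*z - x^2*y^3*z - 2*x^2*y*z^3 - 7*x^5 - 12*x^3*y^2 - 3*x^3*z^2 - 2*x*y^2*z^2 + 7*x^2*y*z + y*z^3 + 14*x^3 + 3*x*y^2 + 2*x*z^2 - 2*y*z - 7*x

x^6*y^3*z - x^7*y^2 - x^5*y^4 - 2*x^5*y^2*z^2 - x^4*y^3*z + x^4*y*z^3 + x^7 + 7*x^5*y^2 + x^5*z^2 + 2*x^3*y^4 + 4*x^3*y^2*z^2 - 3*x^4*y*z - x^2*y^3*z - 2*x^2*y*z^3 - 7*x^5 - 12*x^3*y^2 - 3*x^3*z^2 - 2*x*y^2*z^2 + 7*x^2*y*z + y*z^3 + 14*x^3 + 3*x*y^2 + 2*x*z^2 - 2*y*z - 7*x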